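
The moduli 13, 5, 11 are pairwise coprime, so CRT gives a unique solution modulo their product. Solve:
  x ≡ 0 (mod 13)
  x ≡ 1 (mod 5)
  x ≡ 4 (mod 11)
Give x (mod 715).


Moduli 13, 5, 11 are pairwise coprime; by CRT there is a unique solution modulo M = 13 · 5 · 11 = 715.
Solve pairwise, accumulating the modulus:
  Start with x ≡ 0 (mod 13).
  Combine with x ≡ 1 (mod 5): since gcd(13, 5) = 1, we get a unique residue mod 65.
    Write x = 0 + 13·t and substitute into x ≡ 1 (mod 5): 13·t ≡ 1 − 0 = 1 (mod 5).
    Reduce coefficients mod 5: 3·t ≡ 1 (mod 5).
    The inverse of 3 mod 5 is 2 (since 3·2 = 6 = 1·5 + 1), so t ≡ 2·1 = 2 ≡ 2 (mod 5).
    Then x = 0 + 13·2 = 26, valid modulo lcm(13, 5) = 65: x ≡ 26 (mod 65).
  Combine with x ≡ 4 (mod 11): since gcd(65, 11) = 1, we get a unique residue mod 715.
    Write x = 26 + 65·t and substitute into x ≡ 4 (mod 11): 65·t ≡ 4 − 26 = -22 (mod 11).
    Reduce coefficients mod 11: 10·t ≡ 0 (mod 11).
    The inverse of 10 mod 11 is 10 (since 10·10 = 100 = 9·11 + 1), so t ≡ 10·0 = 0 ≡ 0 (mod 11).
    Then x = 26 + 65·0 = 26, valid modulo lcm(65, 11) = 715: x ≡ 26 (mod 715).
Verify: 26 mod 13 = 0 ✓, 26 mod 5 = 1 ✓, 26 mod 11 = 4 ✓.

x ≡ 26 (mod 715).


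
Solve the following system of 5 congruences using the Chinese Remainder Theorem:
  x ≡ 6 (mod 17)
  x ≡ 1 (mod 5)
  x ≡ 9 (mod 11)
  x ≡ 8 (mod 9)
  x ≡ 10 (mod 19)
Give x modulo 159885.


Product of moduli M = 17 · 5 · 11 · 9 · 19 = 159885.
Merge one congruence at a time:
  Start: x ≡ 6 (mod 17).
  Combine with x ≡ 1 (mod 5); new modulus lcm = 85.
    Write x = 6 + 17·t and substitute into x ≡ 1 (mod 5): 17·t ≡ 1 − 6 = -5 (mod 5).
    Reduce coefficients mod 5: 2·t ≡ 0 (mod 5).
    The inverse of 2 mod 5 is 3 (since 2·3 = 6 = 1·5 + 1), so t ≡ 3·0 = 0 ≡ 0 (mod 5).
    Then x = 6 + 17·0 = 6, valid modulo lcm(17, 5) = 85: x ≡ 6 (mod 85).
  Combine with x ≡ 9 (mod 11); new modulus lcm = 935.
    Write x = 6 + 85·t and substitute into x ≡ 9 (mod 11): 85·t ≡ 9 − 6 = 3 (mod 11).
    Reduce coefficients mod 11: 8·t ≡ 3 (mod 11).
    The inverse of 8 mod 11 is 7 (since 8·7 = 56 = 5·11 + 1), so t ≡ 7·3 = 21 ≡ 10 (mod 11).
    Then x = 6 + 85·10 = 856, valid modulo lcm(85, 11) = 935: x ≡ 856 (mod 935).
  Combine with x ≡ 8 (mod 9); new modulus lcm = 8415.
    Write x = 856 + 935·t and substitute into x ≡ 8 (mod 9): 935·t ≡ 8 − 856 = -848 (mod 9).
    Reduce coefficients mod 9: 8·t ≡ 7 (mod 9).
    The inverse of 8 mod 9 is 8 (since 8·8 = 64 = 7·9 + 1), so t ≡ 8·7 = 56 ≡ 2 (mod 9).
    Then x = 856 + 935·2 = 2726, valid modulo lcm(935, 9) = 8415: x ≡ 2726 (mod 8415).
  Combine with x ≡ 10 (mod 19); new modulus lcm = 159885.
    Write x = 2726 + 8415·t and substitute into x ≡ 10 (mod 19): 8415·t ≡ 10 − 2726 = -2716 (mod 19).
    Reduce coefficients mod 19: 17·t ≡ 1 (mod 19).
    The inverse of 17 mod 19 is 9 (since 17·9 = 153 = 8·19 + 1), so t ≡ 9·1 = 9 ≡ 9 (mod 19).
    Then x = 2726 + 8415·9 = 78461, valid modulo lcm(8415, 19) = 159885: x ≡ 78461 (mod 159885).
Verify against each original: 78461 mod 17 = 6, 78461 mod 5 = 1, 78461 mod 11 = 9, 78461 mod 9 = 8, 78461 mod 19 = 10.

x ≡ 78461 (mod 159885).


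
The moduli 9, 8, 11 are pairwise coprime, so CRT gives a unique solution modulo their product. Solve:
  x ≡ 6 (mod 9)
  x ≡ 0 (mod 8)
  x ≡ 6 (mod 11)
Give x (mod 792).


Moduli 9, 8, 11 are pairwise coprime; by CRT there is a unique solution modulo M = 9 · 8 · 11 = 792.
Solve pairwise, accumulating the modulus:
  Start with x ≡ 6 (mod 9).
  Combine with x ≡ 0 (mod 8): since gcd(9, 8) = 1, we get a unique residue mod 72.
    Write x = 6 + 9·t and substitute into x ≡ 0 (mod 8): 9·t ≡ 0 − 6 = -6 (mod 8).
    Reduce coefficients mod 8: 1·t ≡ 2 (mod 8).
    So t ≡ 2 (mod 8).
    Then x = 6 + 9·2 = 24, valid modulo lcm(9, 8) = 72: x ≡ 24 (mod 72).
  Combine with x ≡ 6 (mod 11): since gcd(72, 11) = 1, we get a unique residue mod 792.
    Write x = 24 + 72·t and substitute into x ≡ 6 (mod 11): 72·t ≡ 6 − 24 = -18 (mod 11).
    Reduce coefficients mod 11: 6·t ≡ 4 (mod 11).
    The inverse of 6 mod 11 is 2 (since 6·2 = 12 = 1·11 + 1), so t ≡ 2·4 = 8 ≡ 8 (mod 11).
    Then x = 24 + 72·8 = 600, valid modulo lcm(72, 11) = 792: x ≡ 600 (mod 792).
Verify: 600 mod 9 = 6 ✓, 600 mod 8 = 0 ✓, 600 mod 11 = 6 ✓.

x ≡ 600 (mod 792).


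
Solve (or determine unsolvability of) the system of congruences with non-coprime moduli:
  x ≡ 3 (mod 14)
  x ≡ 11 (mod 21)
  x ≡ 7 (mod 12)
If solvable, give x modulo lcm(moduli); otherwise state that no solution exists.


Moduli 14, 21, 12 are not pairwise coprime, so CRT works modulo lcm(m_i) when all pairwise compatibility conditions hold.
Pairwise compatibility: gcd(m_i, m_j) must divide a_i - a_j for every pair.
Merge one congruence at a time:
  Start: x ≡ 3 (mod 14).
  Combine with x ≡ 11 (mod 21): gcd(14, 21) = 7, and 11 - 3 = 8 is NOT divisible by 7.
    ⇒ system is inconsistent (no integer solution).

No solution (the system is inconsistent).


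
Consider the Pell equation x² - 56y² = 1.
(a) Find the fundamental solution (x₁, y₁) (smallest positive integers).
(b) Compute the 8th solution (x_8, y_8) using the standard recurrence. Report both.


Step 1: Find the fundamental solution (x₁, y₁) of x² - 56y² = 1.
  Expand √56 as a continued fraction. a₀ = ⌊√56⌋ = 7; iterate m_{k+1} = d_k·a_k − m_k, d_{k+1} = (56 − m_{k+1}²)/d_k, a_{k+1} = ⌊(a₀ + m_{k+1})/d_{k+1}⌋ (starting m₀ = 0, d₀ = 1), with convergents p_k = a_k·p_{k-1} + p_{k-2}, q_k = a_k·q_{k-1} + q_{k-2} (p₋₁ = 1, q₋₁ = 0):
  k = 0: a₀ = 7; p₀/q₀ = 7/1; p₀² − 56·q₀² = 49 − 56 = -7.
  k = 1: m = 7, d = 7, a = ⌊(7 + 7)/7⌋ = 2; p/q = (2·7 + 1)/(2·1 + 0) = 15/2; p² − 56·q² = 225 − 224 = 1.
  The first convergent with p² − 56·q² = 1 gives the fundamental solution (x₁, y₁) = (15, 2).
Step 2: Apply the recurrence (x_{n+1}, y_{n+1}) = (x₁x_n + 56y₁y_n, x₁y_n + y₁x_n) repeatedly.
  From (x_1, y_1) = (15, 2): x_2 = 15·15 + 56·2·2 = 449; y_2 = 15·2 + 2·15 = 60.
  From (x_2, y_2) = (449, 60): x_3 = 15·449 + 56·2·60 = 13455; y_3 = 15·60 + 2·449 = 1798.
  From (x_3, y_3) = (13455, 1798): x_4 = 15·13455 + 56·2·1798 = 403201; y_4 = 15·1798 + 2·13455 = 53880.
  From (x_4, y_4) = (403201, 53880): x_5 = 15·403201 + 56·2·53880 = 12082575; y_5 = 15·53880 + 2·403201 = 1614602.
  From (x_5, y_5) = (12082575, 1614602): x_6 = 15·12082575 + 56·2·1614602 = 362074049; y_6 = 15·1614602 + 2·12082575 = 48384180.
  From (x_6, y_6) = (362074049, 48384180): x_7 = 15·362074049 + 56·2·48384180 = 10850138895; y_7 = 15·48384180 + 2·362074049 = 1449910798.
  From (x_7, y_7) = (10850138895, 1449910798): x_8 = 15·10850138895 + 56·2·1449910798 = 325142092801; y_8 = 15·1449910798 + 2·10850138895 = 43448939760.
Step 3: Verify x_8² - 56·y_8² = 105717380511014096025601 - 105717380511014096025600 = 1 (should be 1). ✓

(x_1, y_1) = (15, 2); (x_8, y_8) = (325142092801, 43448939760).


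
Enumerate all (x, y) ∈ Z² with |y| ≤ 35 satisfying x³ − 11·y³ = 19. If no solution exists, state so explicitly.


The equation is x³ - 11y³ = 19. For fixed y, x³ = 11·y³ + 19, so a solution requires the RHS to be a perfect cube.
Strategy: iterate y from -35 to 35, compute RHS = 11·y³ + 19, and check whether it is a (positive or negative) perfect cube.
Check small values of y:
  y = 0: RHS = 19 is not a perfect cube.
  y = 1: RHS = 30 is not a perfect cube.
  y = -1: RHS = 8 = (2)³ ⇒ x = 2 works.
  y = 2: RHS = 107 is not a perfect cube.
  y = -2: RHS = -69 is not a perfect cube.
  y = 3: RHS = 316 is not a perfect cube.
  y = -3: RHS = -278 is not a perfect cube.
Continuing, at y = -9: RHS = -8000 = (-20)³ ⇒ x = -20 works.
Searching the remaining y in |y| ≤ 35 finds no further solutions.
Collected solutions: (2, -1), (-20, -9).

Solutions (with |y| ≤ 35): (2, -1), (-20, -9).


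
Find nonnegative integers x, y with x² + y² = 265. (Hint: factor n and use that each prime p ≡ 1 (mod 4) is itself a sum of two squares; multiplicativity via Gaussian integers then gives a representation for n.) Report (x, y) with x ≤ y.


Step 1: Factor n = 265 = 5 · 53.
Step 2: Check the mod-4 condition on each prime factor: 5 ≡ 1 (mod 4), exponent 1; 53 ≡ 1 (mod 4), exponent 1.
All primes ≡ 3 (mod 4) appear to even exponent (or don't appear), so by the two-squares theorem n IS expressible as a sum of two squares.
Step 3: Build a representation. Here n = 5 · 53 is a product of primes ≡ 1 (mod 4). Each prime p ≡ 1 (mod 4) is itself a sum of two squares; find a² by testing p − a² for a perfect square:
  5: 5 − 1² = 4 = 2² ⇒ 5 = 1² + 2².
  53: 53 − 1² = 52, 53 − 2² = 49 = 7² ⇒ 53 = 2² + 7².
  Combine using the Brahmagupta–Fibonacci identity (a² + b²)(c² + d²) = (ac − bd)² + (ad + bc)² = (ac + bd)² + (ad − bc)²:
  5 · 53 = 265: from (1² + 2²)(2² + 7²), take (1·2 − 2·7, 1·7 + 2·2) = (2 − 14, 7 + 4) = (-12, 11); dropping signs (only squares matter) gives (12, 11); check 12² + 11² = 144 + 121 = 265 ✓.
Step 4: Order so x ≤ y and verify: 11² + 12² = 121 + 144 = 265 = n. ✓

n = 265 = 11² + 12² (one valid representation with x ≤ y).


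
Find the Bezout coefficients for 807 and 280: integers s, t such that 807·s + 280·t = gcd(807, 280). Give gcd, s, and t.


Euclidean algorithm on (807, 280) — divide until remainder is 0:
  807 = 2 · 280 + 247
  280 = 1 · 247 + 33
  247 = 7 · 33 + 16
  33 = 2 · 16 + 1
  16 = 16 · 1 + 0
gcd(807, 280) = 1.
Track Bezout coefficients alongside the remainders: start with r₀ = 807 = a·1 + b·0 (s = 1, t = 0) and r₁ = 280 = a·0 + b·1 (s = 0, t = 1); each new remainder r_{k+1} = r_{k-1} − q_k·r_k inherits s_{k+1} = s_{k-1} − q_k·s_k, t_{k+1} = t_{k-1} − q_k·t_k, so r_k = a·s_k + b·t_k at every step:
  q = 2: r = 247, s = 1 − 2·0 = 1, t = 0 − 2·1 = -2  (check: 807·1 + 280·(-2) = 247)
  q = 1: r = 33, s = 0 − 1·1 = -1, t = 1 − 1·(-2) = 3  (check: 807·(-1) + 280·3 = 33)
  q = 7: r = 16, s = 1 − 7·(-1) = 8, t = -2 − 7·3 = -23  (check: 807·8 + 280·(-23) = 16)
  q = 2: r = 1, s = -1 − 2·8 = -17, t = 3 − 2·(-23) = 49  (check: 807·(-17) + 280·49 = 1)
The row with r = 1 (the gcd) gives the Bezout coefficients s = -17, t = 49.
Result: 807 · (-17) + 280 · (49) = 1.

gcd(807, 280) = 1; s = -17, t = 49 (check: 807·(-17) + 280·49 = 1).


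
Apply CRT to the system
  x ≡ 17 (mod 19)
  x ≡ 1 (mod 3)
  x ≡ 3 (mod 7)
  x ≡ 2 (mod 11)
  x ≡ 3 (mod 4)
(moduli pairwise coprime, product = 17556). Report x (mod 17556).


Product of moduli M = 19 · 3 · 7 · 11 · 4 = 17556.
Merge one congruence at a time:
  Start: x ≡ 17 (mod 19).
  Combine with x ≡ 1 (mod 3); new modulus lcm = 57.
    Write x = 17 + 19·t and substitute into x ≡ 1 (mod 3): 19·t ≡ 1 − 17 = -16 (mod 3).
    Reduce coefficients mod 3: 1·t ≡ 2 (mod 3).
    So t ≡ 2 (mod 3).
    Then x = 17 + 19·2 = 55, valid modulo lcm(19, 3) = 57: x ≡ 55 (mod 57).
  Combine with x ≡ 3 (mod 7); new modulus lcm = 399.
    Write x = 55 + 57·t and substitute into x ≡ 3 (mod 7): 57·t ≡ 3 − 55 = -52 (mod 7).
    Reduce coefficients mod 7: 1·t ≡ 4 (mod 7).
    So t ≡ 4 (mod 7).
    Then x = 55 + 57·4 = 283, valid modulo lcm(57, 7) = 399: x ≡ 283 (mod 399).
  Combine with x ≡ 2 (mod 11); new modulus lcm = 4389.
    Write x = 283 + 399·t and substitute into x ≡ 2 (mod 11): 399·t ≡ 2 − 283 = -281 (mod 11).
    Reduce coefficients mod 11: 3·t ≡ 5 (mod 11).
    The inverse of 3 mod 11 is 4 (since 3·4 = 12 = 1·11 + 1), so t ≡ 4·5 = 20 ≡ 9 (mod 11).
    Then x = 283 + 399·9 = 3874, valid modulo lcm(399, 11) = 4389: x ≡ 3874 (mod 4389).
  Combine with x ≡ 3 (mod 4); new modulus lcm = 17556.
    Write x = 3874 + 4389·t and substitute into x ≡ 3 (mod 4): 4389·t ≡ 3 − 3874 = -3871 (mod 4).
    Reduce coefficients mod 4: 1·t ≡ 1 (mod 4).
    So t ≡ 1 (mod 4).
    Then x = 3874 + 4389·1 = 8263, valid modulo lcm(4389, 4) = 17556: x ≡ 8263 (mod 17556).
Verify against each original: 8263 mod 19 = 17, 8263 mod 3 = 1, 8263 mod 7 = 3, 8263 mod 11 = 2, 8263 mod 4 = 3.

x ≡ 8263 (mod 17556).


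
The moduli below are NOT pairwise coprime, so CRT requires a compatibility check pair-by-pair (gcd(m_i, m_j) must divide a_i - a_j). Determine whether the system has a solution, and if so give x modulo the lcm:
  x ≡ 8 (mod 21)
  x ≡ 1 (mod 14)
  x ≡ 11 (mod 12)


Moduli 21, 14, 12 are not pairwise coprime, so CRT works modulo lcm(m_i) when all pairwise compatibility conditions hold.
Pairwise compatibility: gcd(m_i, m_j) must divide a_i - a_j for every pair.
Merge one congruence at a time:
  Start: x ≡ 8 (mod 21).
  Combine with x ≡ 1 (mod 14): gcd(21, 14) = 7; 1 - 8 = -7, which IS divisible by 7, so compatible.
    Write x = 8 + 21·t and substitute into x ≡ 1 (mod 14): 21·t ≡ 1 − 8 = -7 (mod 14).
    Divide the congruence (and modulus) by g = 7: 3·t ≡ -1 (mod 2).
    Reduce coefficients mod 2: 1·t ≡ 1 (mod 2).
    So t ≡ 1 (mod 2).
    Then x = 8 + 21·1 = 29, valid modulo lcm(21, 14) = 42: x ≡ 29 (mod 42).
  Combine with x ≡ 11 (mod 12): gcd(42, 12) = 6; 11 - 29 = -18, which IS divisible by 6, so compatible.
    Write x = 29 + 42·t and substitute into x ≡ 11 (mod 12): 42·t ≡ 11 − 29 = -18 (mod 12).
    Divide the congruence (and modulus) by g = 6: 7·t ≡ -3 (mod 2).
    Reduce coefficients mod 2: 1·t ≡ 1 (mod 2).
    So t ≡ 1 (mod 2).
    Then x = 29 + 42·1 = 71, valid modulo lcm(42, 12) = 84: x ≡ 71 (mod 84).
Verify: 71 mod 21 = 8, 71 mod 14 = 1, 71 mod 12 = 11.

x ≡ 71 (mod 84).


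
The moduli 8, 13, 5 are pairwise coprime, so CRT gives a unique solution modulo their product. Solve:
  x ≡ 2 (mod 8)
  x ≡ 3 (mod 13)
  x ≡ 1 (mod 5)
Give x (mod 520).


Moduli 8, 13, 5 are pairwise coprime; by CRT there is a unique solution modulo M = 8 · 13 · 5 = 520.
Solve pairwise, accumulating the modulus:
  Start with x ≡ 2 (mod 8).
  Combine with x ≡ 3 (mod 13): since gcd(8, 13) = 1, we get a unique residue mod 104.
    Write x = 2 + 8·t and substitute into x ≡ 3 (mod 13): 8·t ≡ 3 − 2 = 1 (mod 13).
    The inverse of 8 mod 13 is 5 (since 8·5 = 40 = 3·13 + 1), so t ≡ 5·1 = 5 ≡ 5 (mod 13).
    Then x = 2 + 8·5 = 42, valid modulo lcm(8, 13) = 104: x ≡ 42 (mod 104).
  Combine with x ≡ 1 (mod 5): since gcd(104, 5) = 1, we get a unique residue mod 520.
    Write x = 42 + 104·t and substitute into x ≡ 1 (mod 5): 104·t ≡ 1 − 42 = -41 (mod 5).
    Reduce coefficients mod 5: 4·t ≡ 4 (mod 5).
    The inverse of 4 mod 5 is 4 (since 4·4 = 16 = 3·5 + 1), so t ≡ 4·4 = 16 ≡ 1 (mod 5).
    Then x = 42 + 104·1 = 146, valid modulo lcm(104, 5) = 520: x ≡ 146 (mod 520).
Verify: 146 mod 8 = 2 ✓, 146 mod 13 = 3 ✓, 146 mod 5 = 1 ✓.

x ≡ 146 (mod 520).


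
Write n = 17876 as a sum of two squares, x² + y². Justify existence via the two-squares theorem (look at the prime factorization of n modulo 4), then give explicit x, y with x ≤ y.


Step 1: Factor n = 17876 = 2^2 · 41 · 109.
Step 2: Check the mod-4 condition on each prime factor: 2 = 2 (special); 41 ≡ 1 (mod 4), exponent 1; 109 ≡ 1 (mod 4), exponent 1.
All primes ≡ 3 (mod 4) appear to even exponent (or don't appear), so by the two-squares theorem n IS expressible as a sum of two squares.
Step 3: Build a representation. Group n = k² · m with k = 2 and m = 41 · 109 = 4469 (a product of primes ≡ 1 (mod 4)); a representation of m scales to one of n via (k·x)² + (k·y)² = k²(x² + y²). Each prime p ≡ 1 (mod 4) is itself a sum of two squares; find a² by testing p − a² for a perfect square:
  41: 41 − 1² = 40, 41 − 2² = 37, 41 − 3² = 32, 41 − 4² = 25 = 5² ⇒ 41 = 4² + 5².
  109: 109 − 1² = 108, 109 − 2² = 105, 109 − 3² = 100 = 10² ⇒ 109 = 3² + 10².
  Combine using the Brahmagupta–Fibonacci identity (a² + b²)(c² + d²) = (ac − bd)² + (ad + bc)² = (ac + bd)² + (ad − bc)²:
  41 · 109 = 4469: from (4² + 5²)(3² + 10²), take (4·3 − 5·10, 4·10 + 5·3) = (12 − 50, 40 + 15) = (-38, 55); dropping signs (only squares matter) gives (38, 55); check 38² + 55² = 1444 + 3025 = 4469 ✓.
  Scale by k = 2: (2·38, 2·55) = (76, 110).
Step 4: Order so x ≤ y and verify: 76² + 110² = 5776 + 12100 = 17876 = n. ✓

n = 17876 = 76² + 110² (one valid representation with x ≤ y).


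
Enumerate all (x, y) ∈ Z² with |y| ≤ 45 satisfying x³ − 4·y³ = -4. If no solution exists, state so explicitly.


The equation is x³ - 4y³ = -4. For fixed y, x³ = 4·y³ − 4, so a solution requires the RHS to be a perfect cube.
Strategy: iterate y from -45 to 45, compute RHS = 4·y³ − 4, and check whether it is a (positive or negative) perfect cube.
Check small values of y:
  y = 0: RHS = -4 is not a perfect cube.
  y = 1: RHS = 0 = (0)³ ⇒ x = 0 works.
  y = -1: RHS = -8 = (-2)³ ⇒ x = -2 works.
  y = 2: RHS = 28 is not a perfect cube.
  y = -2: RHS = -36 is not a perfect cube.
  y = 3: RHS = 104 is not a perfect cube.
  y = -3: RHS = -112 is not a perfect cube.
Continuing the search up to |y| = 45 finds no further solutions beyond those listed.
Collected solutions: (0, 1), (-2, -1).

Solutions (with |y| ≤ 45): (0, 1), (-2, -1).


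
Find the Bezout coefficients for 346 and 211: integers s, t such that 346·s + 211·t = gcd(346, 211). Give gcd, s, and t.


Euclidean algorithm on (346, 211) — divide until remainder is 0:
  346 = 1 · 211 + 135
  211 = 1 · 135 + 76
  135 = 1 · 76 + 59
  76 = 1 · 59 + 17
  59 = 3 · 17 + 8
  17 = 2 · 8 + 1
  8 = 8 · 1 + 0
gcd(346, 211) = 1.
Track Bezout coefficients alongside the remainders: start with r₀ = 346 = a·1 + b·0 (s = 1, t = 0) and r₁ = 211 = a·0 + b·1 (s = 0, t = 1); each new remainder r_{k+1} = r_{k-1} − q_k·r_k inherits s_{k+1} = s_{k-1} − q_k·s_k, t_{k+1} = t_{k-1} − q_k·t_k, so r_k = a·s_k + b·t_k at every step:
  q = 1: r = 135, s = 1 − 1·0 = 1, t = 0 − 1·1 = -1  (check: 346·1 + 211·(-1) = 135)
  q = 1: r = 76, s = 0 − 1·1 = -1, t = 1 − 1·(-1) = 2  (check: 346·(-1) + 211·2 = 76)
  q = 1: r = 59, s = 1 − 1·(-1) = 2, t = -1 − 1·2 = -3  (check: 346·2 + 211·(-3) = 59)
  q = 1: r = 17, s = -1 − 1·2 = -3, t = 2 − 1·(-3) = 5  (check: 346·(-3) + 211·5 = 17)
  q = 3: r = 8, s = 2 − 3·(-3) = 11, t = -3 − 3·5 = -18  (check: 346·11 + 211·(-18) = 8)
  q = 2: r = 1, s = -3 − 2·11 = -25, t = 5 − 2·(-18) = 41  (check: 346·(-25) + 211·41 = 1)
The row with r = 1 (the gcd) gives the Bezout coefficients s = -25, t = 41.
Result: 346 · (-25) + 211 · (41) = 1.

gcd(346, 211) = 1; s = -25, t = 41 (check: 346·(-25) + 211·41 = 1).


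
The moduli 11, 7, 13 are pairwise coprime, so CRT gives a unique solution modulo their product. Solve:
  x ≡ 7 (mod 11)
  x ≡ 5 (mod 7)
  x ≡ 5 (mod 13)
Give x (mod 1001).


Moduli 11, 7, 13 are pairwise coprime; by CRT there is a unique solution modulo M = 11 · 7 · 13 = 1001.
Solve pairwise, accumulating the modulus:
  Start with x ≡ 7 (mod 11).
  Combine with x ≡ 5 (mod 7): since gcd(11, 7) = 1, we get a unique residue mod 77.
    Write x = 7 + 11·t and substitute into x ≡ 5 (mod 7): 11·t ≡ 5 − 7 = -2 (mod 7).
    Reduce coefficients mod 7: 4·t ≡ 5 (mod 7).
    The inverse of 4 mod 7 is 2 (since 4·2 = 8 = 1·7 + 1), so t ≡ 2·5 = 10 ≡ 3 (mod 7).
    Then x = 7 + 11·3 = 40, valid modulo lcm(11, 7) = 77: x ≡ 40 (mod 77).
  Combine with x ≡ 5 (mod 13): since gcd(77, 13) = 1, we get a unique residue mod 1001.
    Write x = 40 + 77·t and substitute into x ≡ 5 (mod 13): 77·t ≡ 5 − 40 = -35 (mod 13).
    Reduce coefficients mod 13: 12·t ≡ 4 (mod 13).
    The inverse of 12 mod 13 is 12 (since 12·12 = 144 = 11·13 + 1), so t ≡ 12·4 = 48 ≡ 9 (mod 13).
    Then x = 40 + 77·9 = 733, valid modulo lcm(77, 13) = 1001: x ≡ 733 (mod 1001).
Verify: 733 mod 11 = 7 ✓, 733 mod 7 = 5 ✓, 733 mod 13 = 5 ✓.

x ≡ 733 (mod 1001).


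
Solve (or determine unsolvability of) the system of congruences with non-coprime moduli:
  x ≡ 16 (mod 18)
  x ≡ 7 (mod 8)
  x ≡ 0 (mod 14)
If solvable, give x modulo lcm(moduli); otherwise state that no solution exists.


Moduli 18, 8, 14 are not pairwise coprime, so CRT works modulo lcm(m_i) when all pairwise compatibility conditions hold.
Pairwise compatibility: gcd(m_i, m_j) must divide a_i - a_j for every pair.
Merge one congruence at a time:
  Start: x ≡ 16 (mod 18).
  Combine with x ≡ 7 (mod 8): gcd(18, 8) = 2, and 7 - 16 = -9 is NOT divisible by 2.
    ⇒ system is inconsistent (no integer solution).

No solution (the system is inconsistent).


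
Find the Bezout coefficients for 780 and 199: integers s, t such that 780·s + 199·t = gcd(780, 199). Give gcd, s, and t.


Euclidean algorithm on (780, 199) — divide until remainder is 0:
  780 = 3 · 199 + 183
  199 = 1 · 183 + 16
  183 = 11 · 16 + 7
  16 = 2 · 7 + 2
  7 = 3 · 2 + 1
  2 = 2 · 1 + 0
gcd(780, 199) = 1.
Track Bezout coefficients alongside the remainders: start with r₀ = 780 = a·1 + b·0 (s = 1, t = 0) and r₁ = 199 = a·0 + b·1 (s = 0, t = 1); each new remainder r_{k+1} = r_{k-1} − q_k·r_k inherits s_{k+1} = s_{k-1} − q_k·s_k, t_{k+1} = t_{k-1} − q_k·t_k, so r_k = a·s_k + b·t_k at every step:
  q = 3: r = 183, s = 1 − 3·0 = 1, t = 0 − 3·1 = -3  (check: 780·1 + 199·(-3) = 183)
  q = 1: r = 16, s = 0 − 1·1 = -1, t = 1 − 1·(-3) = 4  (check: 780·(-1) + 199·4 = 16)
  q = 11: r = 7, s = 1 − 11·(-1) = 12, t = -3 − 11·4 = -47  (check: 780·12 + 199·(-47) = 7)
  q = 2: r = 2, s = -1 − 2·12 = -25, t = 4 − 2·(-47) = 98  (check: 780·(-25) + 199·98 = 2)
  q = 3: r = 1, s = 12 − 3·(-25) = 87, t = -47 − 3·98 = -341  (check: 780·87 + 199·(-341) = 1)
The row with r = 1 (the gcd) gives the Bezout coefficients s = 87, t = -341.
Result: 780 · (87) + 199 · (-341) = 1.

gcd(780, 199) = 1; s = 87, t = -341 (check: 780·87 + 199·(-341) = 1).


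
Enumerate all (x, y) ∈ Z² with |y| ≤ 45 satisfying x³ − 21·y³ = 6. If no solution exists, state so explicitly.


The equation is x³ - 21y³ = 6. For fixed y, x³ = 21·y³ + 6, so a solution requires the RHS to be a perfect cube.
Strategy: iterate y from -45 to 45, compute RHS = 21·y³ + 6, and check whether it is a (positive or negative) perfect cube.
Check small values of y:
  y = 0: RHS = 6 is not a perfect cube.
  y = 1: RHS = 27 = (3)³ ⇒ x = 3 works.
  y = -1: RHS = -15 is not a perfect cube.
  y = 2: RHS = 174 is not a perfect cube.
  y = -2: RHS = -162 is not a perfect cube.
  y = 3: RHS = 573 is not a perfect cube.
  y = -3: RHS = -561 is not a perfect cube.
Continuing the search up to |y| = 45 finds no further solutions beyond those listed.
Collected solutions: (3, 1).

Solutions (with |y| ≤ 45): (3, 1).


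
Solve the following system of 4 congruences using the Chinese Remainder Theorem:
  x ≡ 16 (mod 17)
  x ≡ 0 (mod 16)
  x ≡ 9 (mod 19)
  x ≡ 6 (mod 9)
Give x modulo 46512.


Product of moduli M = 17 · 16 · 19 · 9 = 46512.
Merge one congruence at a time:
  Start: x ≡ 16 (mod 17).
  Combine with x ≡ 0 (mod 16); new modulus lcm = 272.
    Write x = 16 + 17·t and substitute into x ≡ 0 (mod 16): 17·t ≡ 0 − 16 = -16 (mod 16).
    Reduce coefficients mod 16: 1·t ≡ 0 (mod 16).
    So t ≡ 0 (mod 16).
    Then x = 16 + 17·0 = 16, valid modulo lcm(17, 16) = 272: x ≡ 16 (mod 272).
  Combine with x ≡ 9 (mod 19); new modulus lcm = 5168.
    Write x = 16 + 272·t and substitute into x ≡ 9 (mod 19): 272·t ≡ 9 − 16 = -7 (mod 19).
    Reduce coefficients mod 19: 6·t ≡ 12 (mod 19).
    The inverse of 6 mod 19 is 16 (since 6·16 = 96 = 5·19 + 1), so t ≡ 16·12 = 192 ≡ 2 (mod 19).
    Then x = 16 + 272·2 = 560, valid modulo lcm(272, 19) = 5168: x ≡ 560 (mod 5168).
  Combine with x ≡ 6 (mod 9); new modulus lcm = 46512.
    Write x = 560 + 5168·t and substitute into x ≡ 6 (mod 9): 5168·t ≡ 6 − 560 = -554 (mod 9).
    Reduce coefficients mod 9: 2·t ≡ 4 (mod 9).
    The inverse of 2 mod 9 is 5 (since 2·5 = 10 = 1·9 + 1), so t ≡ 5·4 = 20 ≡ 2 (mod 9).
    Then x = 560 + 5168·2 = 10896, valid modulo lcm(5168, 9) = 46512: x ≡ 10896 (mod 46512).
Verify against each original: 10896 mod 17 = 16, 10896 mod 16 = 0, 10896 mod 19 = 9, 10896 mod 9 = 6.

x ≡ 10896 (mod 46512).


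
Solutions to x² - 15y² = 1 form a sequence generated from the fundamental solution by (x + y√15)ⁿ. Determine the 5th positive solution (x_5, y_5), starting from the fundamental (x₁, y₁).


Step 1: Find the fundamental solution (x₁, y₁) of x² - 15y² = 1.
  Expand √15 as a continued fraction. a₀ = ⌊√15⌋ = 3; iterate m_{k+1} = d_k·a_k − m_k, d_{k+1} = (15 − m_{k+1}²)/d_k, a_{k+1} = ⌊(a₀ + m_{k+1})/d_{k+1}⌋ (starting m₀ = 0, d₀ = 1), with convergents p_k = a_k·p_{k-1} + p_{k-2}, q_k = a_k·q_{k-1} + q_{k-2} (p₋₁ = 1, q₋₁ = 0):
  k = 0: a₀ = 3; p₀/q₀ = 3/1; p₀² − 15·q₀² = 9 − 15 = -6.
  k = 1: m = 3, d = 6, a = ⌊(3 + 3)/6⌋ = 1; p/q = (1·3 + 1)/(1·1 + 0) = 4/1; p² − 15·q² = 16 − 15 = 1.
  The first convergent with p² − 15·q² = 1 gives the fundamental solution (x₁, y₁) = (4, 1).
Step 2: Apply the recurrence (x_{n+1}, y_{n+1}) = (x₁x_n + 15y₁y_n, x₁y_n + y₁x_n) repeatedly.
  From (x_1, y_1) = (4, 1): x_2 = 4·4 + 15·1·1 = 31; y_2 = 4·1 + 1·4 = 8.
  From (x_2, y_2) = (31, 8): x_3 = 4·31 + 15·1·8 = 244; y_3 = 4·8 + 1·31 = 63.
  From (x_3, y_3) = (244, 63): x_4 = 4·244 + 15·1·63 = 1921; y_4 = 4·63 + 1·244 = 496.
  From (x_4, y_4) = (1921, 496): x_5 = 4·1921 + 15·1·496 = 15124; y_5 = 4·496 + 1·1921 = 3905.
Step 3: Verify x_5² - 15·y_5² = 228735376 - 228735375 = 1 (should be 1). ✓

(x_1, y_1) = (4, 1); (x_5, y_5) = (15124, 3905).


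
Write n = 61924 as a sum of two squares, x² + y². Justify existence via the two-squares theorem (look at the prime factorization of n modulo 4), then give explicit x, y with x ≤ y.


Step 1: Factor n = 61924 = 2^2 · 113 · 137.
Step 2: Check the mod-4 condition on each prime factor: 2 = 2 (special); 113 ≡ 1 (mod 4), exponent 1; 137 ≡ 1 (mod 4), exponent 1.
All primes ≡ 3 (mod 4) appear to even exponent (or don't appear), so by the two-squares theorem n IS expressible as a sum of two squares.
Step 3: Build a representation. Group n = k² · m with k = 2 and m = 113 · 137 = 15481 (a product of primes ≡ 1 (mod 4)); a representation of m scales to one of n via (k·x)² + (k·y)² = k²(x² + y²). Each prime p ≡ 1 (mod 4) is itself a sum of two squares; find a² by testing p − a² for a perfect square:
  113: 113 − 1² = 112, 113 − 2² = 109, 113 − 3² = 104, 113 − 4² = 97, 113 − 5² = 88, 113 − 6² = 77, 113 − 7² = 64 = 8² ⇒ 113 = 7² + 8².
  137: 137 − 1² = 136, 137 − 2² = 133, 137 − 3² = 128, 137 − 4² = 121 = 11² ⇒ 137 = 4² + 11².
  Combine using the Brahmagupta–Fibonacci identity (a² + b²)(c² + d²) = (ac − bd)² + (ad + bc)² = (ac + bd)² + (ad − bc)²:
  113 · 137 = 15481: from (7² + 8²)(4² + 11²), take (7·4 − 8·11, 7·11 + 8·4) = (28 − 88, 77 + 32) = (-60, 109); dropping signs (only squares matter) gives (60, 109); check 60² + 109² = 3600 + 11881 = 15481 ✓.
  Scale by k = 2: (2·60, 2·109) = (120, 218).
Step 4: Order so x ≤ y and verify: 120² + 218² = 14400 + 47524 = 61924 = n. ✓

n = 61924 = 120² + 218² (one valid representation with x ≤ y).


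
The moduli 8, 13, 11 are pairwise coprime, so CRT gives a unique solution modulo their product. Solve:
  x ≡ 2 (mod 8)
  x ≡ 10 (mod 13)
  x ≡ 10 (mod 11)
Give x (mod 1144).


Moduli 8, 13, 11 are pairwise coprime; by CRT there is a unique solution modulo M = 8 · 13 · 11 = 1144.
Solve pairwise, accumulating the modulus:
  Start with x ≡ 2 (mod 8).
  Combine with x ≡ 10 (mod 13): since gcd(8, 13) = 1, we get a unique residue mod 104.
    Write x = 2 + 8·t and substitute into x ≡ 10 (mod 13): 8·t ≡ 10 − 2 = 8 (mod 13).
    The inverse of 8 mod 13 is 5 (since 8·5 = 40 = 3·13 + 1), so t ≡ 5·8 = 40 ≡ 1 (mod 13).
    Then x = 2 + 8·1 = 10, valid modulo lcm(8, 13) = 104: x ≡ 10 (mod 104).
  Combine with x ≡ 10 (mod 11): since gcd(104, 11) = 1, we get a unique residue mod 1144.
    Write x = 10 + 104·t and substitute into x ≡ 10 (mod 11): 104·t ≡ 10 − 10 = 0 (mod 11).
    Reduce coefficients mod 11: 5·t ≡ 0 (mod 11).
    The inverse of 5 mod 11 is 9 (since 5·9 = 45 = 4·11 + 1), so t ≡ 9·0 = 0 ≡ 0 (mod 11).
    Then x = 10 + 104·0 = 10, valid modulo lcm(104, 11) = 1144: x ≡ 10 (mod 1144).
Verify: 10 mod 8 = 2 ✓, 10 mod 13 = 10 ✓, 10 mod 11 = 10 ✓.

x ≡ 10 (mod 1144).


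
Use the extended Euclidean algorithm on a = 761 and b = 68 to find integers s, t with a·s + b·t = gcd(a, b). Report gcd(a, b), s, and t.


Euclidean algorithm on (761, 68) — divide until remainder is 0:
  761 = 11 · 68 + 13
  68 = 5 · 13 + 3
  13 = 4 · 3 + 1
  3 = 3 · 1 + 0
gcd(761, 68) = 1.
Track Bezout coefficients alongside the remainders: start with r₀ = 761 = a·1 + b·0 (s = 1, t = 0) and r₁ = 68 = a·0 + b·1 (s = 0, t = 1); each new remainder r_{k+1} = r_{k-1} − q_k·r_k inherits s_{k+1} = s_{k-1} − q_k·s_k, t_{k+1} = t_{k-1} − q_k·t_k, so r_k = a·s_k + b·t_k at every step:
  q = 11: r = 13, s = 1 − 11·0 = 1, t = 0 − 11·1 = -11  (check: 761·1 + 68·(-11) = 13)
  q = 5: r = 3, s = 0 − 5·1 = -5, t = 1 − 5·(-11) = 56  (check: 761·(-5) + 68·56 = 3)
  q = 4: r = 1, s = 1 − 4·(-5) = 21, t = -11 − 4·56 = -235  (check: 761·21 + 68·(-235) = 1)
The row with r = 1 (the gcd) gives the Bezout coefficients s = 21, t = -235.
Result: 761 · (21) + 68 · (-235) = 1.

gcd(761, 68) = 1; s = 21, t = -235 (check: 761·21 + 68·(-235) = 1).


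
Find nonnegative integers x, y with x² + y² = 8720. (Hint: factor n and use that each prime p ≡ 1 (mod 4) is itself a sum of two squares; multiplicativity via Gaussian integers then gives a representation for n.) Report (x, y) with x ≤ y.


Step 1: Factor n = 8720 = 2^4 · 5 · 109.
Step 2: Check the mod-4 condition on each prime factor: 2 = 2 (special); 5 ≡ 1 (mod 4), exponent 1; 109 ≡ 1 (mod 4), exponent 1.
All primes ≡ 3 (mod 4) appear to even exponent (or don't appear), so by the two-squares theorem n IS expressible as a sum of two squares.
Step 3: Build a representation. Group n = k² · m with k = 4 and m = 5 · 109 = 545 (a product of primes ≡ 1 (mod 4)); a representation of m scales to one of n via (k·x)² + (k·y)² = k²(x² + y²). Each prime p ≡ 1 (mod 4) is itself a sum of two squares; find a² by testing p − a² for a perfect square:
  5: 5 − 1² = 4 = 2² ⇒ 5 = 1² + 2².
  109: 109 − 1² = 108, 109 − 2² = 105, 109 − 3² = 100 = 10² ⇒ 109 = 3² + 10².
  Combine using the Brahmagupta–Fibonacci identity (a² + b²)(c² + d²) = (ac − bd)² + (ad + bc)² = (ac + bd)² + (ad − bc)²:
  5 · 109 = 545: from (1² + 2²)(3² + 10²), take (1·3 − 2·10, 1·10 + 2·3) = (3 − 20, 10 + 6) = (-17, 16); dropping signs (only squares matter) gives (17, 16); check 17² + 16² = 289 + 256 = 545 ✓.
  Scale by k = 4: (4·17, 4·16) = (68, 64).
Step 4: Order so x ≤ y and verify: 64² + 68² = 4096 + 4624 = 8720 = n. ✓

n = 8720 = 64² + 68² (one valid representation with x ≤ y).


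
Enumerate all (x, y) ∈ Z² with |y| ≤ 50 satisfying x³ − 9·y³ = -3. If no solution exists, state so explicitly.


The equation is x³ - 9y³ = -3. For fixed y, x³ = 9·y³ − 3, so a solution requires the RHS to be a perfect cube.
Strategy: iterate y from -50 to 50, compute RHS = 9·y³ − 3, and check whether it is a (positive or negative) perfect cube.
Check small values of y:
  y = 0: RHS = -3 is not a perfect cube.
  y = 1: RHS = 6 is not a perfect cube.
  y = -1: RHS = -12 is not a perfect cube.
  y = 2: RHS = 69 is not a perfect cube.
  y = -2: RHS = -75 is not a perfect cube.
  y = 3: RHS = 240 is not a perfect cube.
  y = -3: RHS = -246 is not a perfect cube.
Continuing the search up to |y| = 50 finds no solutions either.
No (x, y) in the scanned range satisfies the equation.

No integer solutions with |y| ≤ 50.


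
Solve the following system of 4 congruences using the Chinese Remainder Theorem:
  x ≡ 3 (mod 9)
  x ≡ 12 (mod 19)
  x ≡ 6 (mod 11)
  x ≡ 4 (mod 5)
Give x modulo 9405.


Product of moduli M = 9 · 19 · 11 · 5 = 9405.
Merge one congruence at a time:
  Start: x ≡ 3 (mod 9).
  Combine with x ≡ 12 (mod 19); new modulus lcm = 171.
    Write x = 3 + 9·t and substitute into x ≡ 12 (mod 19): 9·t ≡ 12 − 3 = 9 (mod 19).
    The inverse of 9 mod 19 is 17 (since 9·17 = 153 = 8·19 + 1), so t ≡ 17·9 = 153 ≡ 1 (mod 19).
    Then x = 3 + 9·1 = 12, valid modulo lcm(9, 19) = 171: x ≡ 12 (mod 171).
  Combine with x ≡ 6 (mod 11); new modulus lcm = 1881.
    Write x = 12 + 171·t and substitute into x ≡ 6 (mod 11): 171·t ≡ 6 − 12 = -6 (mod 11).
    Reduce coefficients mod 11: 6·t ≡ 5 (mod 11).
    The inverse of 6 mod 11 is 2 (since 6·2 = 12 = 1·11 + 1), so t ≡ 2·5 = 10 ≡ 10 (mod 11).
    Then x = 12 + 171·10 = 1722, valid modulo lcm(171, 11) = 1881: x ≡ 1722 (mod 1881).
  Combine with x ≡ 4 (mod 5); new modulus lcm = 9405.
    Write x = 1722 + 1881·t and substitute into x ≡ 4 (mod 5): 1881·t ≡ 4 − 1722 = -1718 (mod 5).
    Reduce coefficients mod 5: 1·t ≡ 2 (mod 5).
    So t ≡ 2 (mod 5).
    Then x = 1722 + 1881·2 = 5484, valid modulo lcm(1881, 5) = 9405: x ≡ 5484 (mod 9405).
Verify against each original: 5484 mod 9 = 3, 5484 mod 19 = 12, 5484 mod 11 = 6, 5484 mod 5 = 4.

x ≡ 5484 (mod 9405).


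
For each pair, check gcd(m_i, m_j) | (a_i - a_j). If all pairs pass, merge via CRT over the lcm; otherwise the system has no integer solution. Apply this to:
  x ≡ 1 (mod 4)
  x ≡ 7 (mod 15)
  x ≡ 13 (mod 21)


Moduli 4, 15, 21 are not pairwise coprime, so CRT works modulo lcm(m_i) when all pairwise compatibility conditions hold.
Pairwise compatibility: gcd(m_i, m_j) must divide a_i - a_j for every pair.
Merge one congruence at a time:
  Start: x ≡ 1 (mod 4).
  Combine with x ≡ 7 (mod 15): gcd(4, 15) = 1; 7 - 1 = 6, which IS divisible by 1, so compatible.
    Write x = 1 + 4·t and substitute into x ≡ 7 (mod 15): 4·t ≡ 7 − 1 = 6 (mod 15).
    The inverse of 4 mod 15 is 4 (since 4·4 = 16 = 1·15 + 1), so t ≡ 4·6 = 24 ≡ 9 (mod 15).
    Then x = 1 + 4·9 = 37, valid modulo lcm(4, 15) = 60: x ≡ 37 (mod 60).
  Combine with x ≡ 13 (mod 21): gcd(60, 21) = 3; 13 - 37 = -24, which IS divisible by 3, so compatible.
    Write x = 37 + 60·t and substitute into x ≡ 13 (mod 21): 60·t ≡ 13 − 37 = -24 (mod 21).
    Divide the congruence (and modulus) by g = 3: 20·t ≡ -8 (mod 7).
    Reduce coefficients mod 7: 6·t ≡ 6 (mod 7).
    The inverse of 6 mod 7 is 6 (since 6·6 = 36 = 5·7 + 1), so t ≡ 6·6 = 36 ≡ 1 (mod 7).
    Then x = 37 + 60·1 = 97, valid modulo lcm(60, 21) = 420: x ≡ 97 (mod 420).
Verify: 97 mod 4 = 1, 97 mod 15 = 7, 97 mod 21 = 13.

x ≡ 97 (mod 420).


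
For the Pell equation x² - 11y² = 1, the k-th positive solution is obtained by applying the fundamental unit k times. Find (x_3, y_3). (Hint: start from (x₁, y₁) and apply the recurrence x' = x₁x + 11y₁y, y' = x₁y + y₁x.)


Step 1: Find the fundamental solution (x₁, y₁) of x² - 11y² = 1.
  Expand √11 as a continued fraction. a₀ = ⌊√11⌋ = 3; iterate m_{k+1} = d_k·a_k − m_k, d_{k+1} = (11 − m_{k+1}²)/d_k, a_{k+1} = ⌊(a₀ + m_{k+1})/d_{k+1}⌋ (starting m₀ = 0, d₀ = 1), with convergents p_k = a_k·p_{k-1} + p_{k-2}, q_k = a_k·q_{k-1} + q_{k-2} (p₋₁ = 1, q₋₁ = 0):
  k = 0: a₀ = 3; p₀/q₀ = 3/1; p₀² − 11·q₀² = 9 − 11 = -2.
  k = 1: m = 3, d = 2, a = ⌊(3 + 3)/2⌋ = 3; p/q = (3·3 + 1)/(3·1 + 0) = 10/3; p² − 11·q² = 100 − 99 = 1.
  The first convergent with p² − 11·q² = 1 gives the fundamental solution (x₁, y₁) = (10, 3).
Step 2: Apply the recurrence (x_{n+1}, y_{n+1}) = (x₁x_n + 11y₁y_n, x₁y_n + y₁x_n) repeatedly.
  From (x_1, y_1) = (10, 3): x_2 = 10·10 + 11·3·3 = 199; y_2 = 10·3 + 3·10 = 60.
  From (x_2, y_2) = (199, 60): x_3 = 10·199 + 11·3·60 = 3970; y_3 = 10·60 + 3·199 = 1197.
Step 3: Verify x_3² - 11·y_3² = 15760900 - 15760899 = 1 (should be 1). ✓

(x_1, y_1) = (10, 3); (x_3, y_3) = (3970, 1197).


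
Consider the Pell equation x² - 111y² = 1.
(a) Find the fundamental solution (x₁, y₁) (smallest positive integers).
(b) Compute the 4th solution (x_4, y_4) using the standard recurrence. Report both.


Step 1: Find the fundamental solution (x₁, y₁) of x² - 111y² = 1.
  Expand √111 as a continued fraction. a₀ = ⌊√111⌋ = 10; iterate m_{k+1} = d_k·a_k − m_k, d_{k+1} = (111 − m_{k+1}²)/d_k, a_{k+1} = ⌊(a₀ + m_{k+1})/d_{k+1}⌋ (starting m₀ = 0, d₀ = 1), with convergents p_k = a_k·p_{k-1} + p_{k-2}, q_k = a_k·q_{k-1} + q_{k-2} (p₋₁ = 1, q₋₁ = 0):
  k = 0: a₀ = 10; p₀/q₀ = 10/1; p₀² − 111·q₀² = 100 − 111 = -11.
  k = 1: m = 10, d = 11, a = ⌊(10 + 10)/11⌋ = 1; p/q = (1·10 + 1)/(1·1 + 0) = 11/1; p² − 111·q² = 121 − 111 = 10.
  k = 2: m = 1, d = 10, a = ⌊(10 + 1)/10⌋ = 1; p/q = (1·11 + 10)/(1·1 + 1) = 21/2; p² − 111·q² = 441 − 444 = -3.
  k = 3: m = 9, d = 3, a = ⌊(10 + 9)/3⌋ = 6; p/q = (6·21 + 11)/(6·2 + 1) = 137/13; p² − 111·q² = 18769 − 18759 = 10.
  k = 4: m = 9, d = 10, a = ⌊(10 + 9)/10⌋ = 1; p/q = (1·137 + 21)/(1·13 + 2) = 158/15; p² − 111·q² = 24964 − 24975 = -11.
  k = 5: m = 1, d = 11, a = ⌊(10 + 1)/11⌋ = 1; p/q = (1·158 + 137)/(1·15 + 13) = 295/28; p² − 111·q² = 87025 − 87024 = 1.
  The first convergent with p² − 111·q² = 1 gives the fundamental solution (x₁, y₁) = (295, 28).
Step 2: Apply the recurrence (x_{n+1}, y_{n+1}) = (x₁x_n + 111y₁y_n, x₁y_n + y₁x_n) repeatedly.
  From (x_1, y_1) = (295, 28): x_2 = 295·295 + 111·28·28 = 174049; y_2 = 295·28 + 28·295 = 16520.
  From (x_2, y_2) = (174049, 16520): x_3 = 295·174049 + 111·28·16520 = 102688615; y_3 = 295·16520 + 28·174049 = 9746772.
  From (x_3, y_3) = (102688615, 9746772): x_4 = 295·102688615 + 111·28·9746772 = 60586108801; y_4 = 295·9746772 + 28·102688615 = 5750578960.
Step 3: Verify x_4² - 111·y_4² = 3670676579646609657601 - 3670676579646609657600 = 1 (should be 1). ✓

(x_1, y_1) = (295, 28); (x_4, y_4) = (60586108801, 5750578960).


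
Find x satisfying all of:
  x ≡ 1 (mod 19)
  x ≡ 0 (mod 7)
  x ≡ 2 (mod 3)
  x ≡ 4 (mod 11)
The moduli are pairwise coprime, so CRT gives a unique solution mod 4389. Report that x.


Product of moduli M = 19 · 7 · 3 · 11 = 4389.
Merge one congruence at a time:
  Start: x ≡ 1 (mod 19).
  Combine with x ≡ 0 (mod 7); new modulus lcm = 133.
    Write x = 1 + 19·t and substitute into x ≡ 0 (mod 7): 19·t ≡ 0 − 1 = -1 (mod 7).
    Reduce coefficients mod 7: 5·t ≡ 6 (mod 7).
    The inverse of 5 mod 7 is 3 (since 5·3 = 15 = 2·7 + 1), so t ≡ 3·6 = 18 ≡ 4 (mod 7).
    Then x = 1 + 19·4 = 77, valid modulo lcm(19, 7) = 133: x ≡ 77 (mod 133).
  Combine with x ≡ 2 (mod 3); new modulus lcm = 399.
    Write x = 77 + 133·t and substitute into x ≡ 2 (mod 3): 133·t ≡ 2 − 77 = -75 (mod 3).
    Reduce coefficients mod 3: 1·t ≡ 0 (mod 3).
    So t ≡ 0 (mod 3).
    Then x = 77 + 133·0 = 77, valid modulo lcm(133, 3) = 399: x ≡ 77 (mod 399).
  Combine with x ≡ 4 (mod 11); new modulus lcm = 4389.
    Write x = 77 + 399·t and substitute into x ≡ 4 (mod 11): 399·t ≡ 4 − 77 = -73 (mod 11).
    Reduce coefficients mod 11: 3·t ≡ 4 (mod 11).
    The inverse of 3 mod 11 is 4 (since 3·4 = 12 = 1·11 + 1), so t ≡ 4·4 = 16 ≡ 5 (mod 11).
    Then x = 77 + 399·5 = 2072, valid modulo lcm(399, 11) = 4389: x ≡ 2072 (mod 4389).
Verify against each original: 2072 mod 19 = 1, 2072 mod 7 = 0, 2072 mod 3 = 2, 2072 mod 11 = 4.

x ≡ 2072 (mod 4389).


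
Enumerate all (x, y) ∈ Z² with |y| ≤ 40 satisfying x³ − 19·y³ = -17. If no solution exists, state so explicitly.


The equation is x³ - 19y³ = -17. For fixed y, x³ = 19·y³ − 17, so a solution requires the RHS to be a perfect cube.
Strategy: iterate y from -40 to 40, compute RHS = 19·y³ − 17, and check whether it is a (positive or negative) perfect cube.
Check small values of y:
  y = 0: RHS = -17 is not a perfect cube.
  y = 1: RHS = 2 is not a perfect cube.
  y = -1: RHS = -36 is not a perfect cube.
  y = 2: RHS = 135 is not a perfect cube.
  y = -2: RHS = -169 is not a perfect cube.
  y = 3: RHS = 496 is not a perfect cube.
  y = -3: RHS = -530 is not a perfect cube.
Continuing the search up to |y| = 40 finds no solutions either.
No (x, y) in the scanned range satisfies the equation.

No integer solutions with |y| ≤ 40.
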